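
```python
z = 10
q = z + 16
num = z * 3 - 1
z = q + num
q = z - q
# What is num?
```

Trace:
`z = 10` → z = 10
`q = z + 16` → q = 26
`num = z * 3 - 1` → num = 29
`z = q + num` → z = 55
`q = z - q` → q = 29
So num = 29

Answer: 29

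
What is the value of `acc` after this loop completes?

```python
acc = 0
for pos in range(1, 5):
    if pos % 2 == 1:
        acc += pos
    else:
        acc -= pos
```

Add odd, subtract even
`acc` takes the values: 0 → 1 → -1 → 2 → -2

Answer: -2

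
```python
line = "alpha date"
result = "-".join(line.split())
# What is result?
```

Trace:
`line = "alpha date"` → line = 'alpha date'
`result = "-".join(line.split())` → result = 'alpha-date'
So result = 'alpha-date'

Answer: 'alpha-date'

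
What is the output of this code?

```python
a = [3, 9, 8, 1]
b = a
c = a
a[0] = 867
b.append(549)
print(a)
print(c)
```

Key concept: multiple aliases.
Step by step:
`a = [3, 9, 8, 1]` → a = [3, 9, 8, 1]
`b = a` → b = [3, 9, 8, 1] (same object as a)
`c = a` → c = [3, 9, 8, 1] (same object as a, b)
`a[0] = 867` → a = [867, 9, 8, 1] (same object as b, c); b = [867, 9, 8, 1] (same object as a, c); c = [867, 9, 8, 1] (same object as a, b)
`b.append(549)` → a = [867, 9, 8, 1, 549] (same object as b, c); b = [867, 9, 8, 1, 549] (same object as a, c); c = [867, 9, 8, 1, 549] (same object as a, b)
`print(a)` → prints [867, 9, 8, 1, 549]
`print(c)` → prints [867, 9, 8, 1, 549]

Answer:
[867, 9, 8, 1, 549]
[867, 9, 8, 1, 549]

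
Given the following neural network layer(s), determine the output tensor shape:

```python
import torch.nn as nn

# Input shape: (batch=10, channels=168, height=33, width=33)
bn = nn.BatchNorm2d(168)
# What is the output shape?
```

Input: (10, 168, 33, 33) -> Output: (10, 168, 33, 33)

Answer: (10, 168, 33, 33)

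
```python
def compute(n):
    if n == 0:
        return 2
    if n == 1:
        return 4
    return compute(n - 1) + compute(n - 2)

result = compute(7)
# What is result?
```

Build up from base cases: compute(0)=2, compute(1)=4, compute(2)=6, compute(3)=10, compute(4)=16, compute(5)=26, compute(6)=42, ..., compute(7)=68

Answer: 68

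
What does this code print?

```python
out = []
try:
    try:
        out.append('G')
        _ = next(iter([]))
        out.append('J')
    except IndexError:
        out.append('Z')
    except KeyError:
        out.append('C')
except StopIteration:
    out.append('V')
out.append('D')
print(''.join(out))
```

Execution trace: 'G' (try body) → 'V' (outer except StopIteration) → 'D' (after the try/except). Output: GVD

Answer: GVD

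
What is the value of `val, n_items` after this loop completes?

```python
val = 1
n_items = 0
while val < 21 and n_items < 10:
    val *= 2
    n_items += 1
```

Double until >= 21 or 10 iterations
`val, n_items` takes the values: (1, 0) → (2, 0) → (2, 1) → (4, 1) → (4, 2) → (8, 2) → (8, 3) → (16, 3) → (16, 4) → (32, 4) → (32, 5)

Answer: 32, 5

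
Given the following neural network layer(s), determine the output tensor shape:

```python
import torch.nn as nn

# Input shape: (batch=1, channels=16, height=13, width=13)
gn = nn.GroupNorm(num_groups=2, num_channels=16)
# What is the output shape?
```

Input: (1, 16, 13, 13) -> Output: (1, 16, 13, 13)

Answer: (1, 16, 13, 13)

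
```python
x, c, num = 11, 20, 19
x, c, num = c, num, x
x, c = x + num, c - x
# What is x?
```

Trace:
`x, c, num = 11, 20, 19` → x = 11; c = 20; num = 19
`x, c, num = c, num, x` → x = 20; c = 19; num = 11
`x, c = x + num, c - x` → x = 31; c = -1
So x = 31

Answer: 31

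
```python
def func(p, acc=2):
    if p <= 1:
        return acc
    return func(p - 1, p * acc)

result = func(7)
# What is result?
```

Accumulator trace (n, acc): (7, 2) -> (6, 14) -> (5, 84) -> (4, 420) -> (3, 1680) -> (2, 5040) -> (1, 10080) -> return 10080

Answer: 10080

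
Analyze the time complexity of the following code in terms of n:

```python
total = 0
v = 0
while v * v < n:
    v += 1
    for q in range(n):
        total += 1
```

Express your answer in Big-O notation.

Each loop level contributes: √n × n. Multiplying the contributions gives O(n√n).

Answer: O(n√n)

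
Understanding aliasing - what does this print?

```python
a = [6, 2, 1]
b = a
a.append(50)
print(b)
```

Key concept: basic list aliasing.
Step by step:
`a = [6, 2, 1]` → a = [6, 2, 1]
`b = a` → b = [6, 2, 1] (same object as a)
`a.append(50)` → a = [6, 2, 1, 50] (same object as b); b = [6, 2, 1, 50] (same object as a)
`print(b)` → prints [6, 2, 1, 50]

Answer: [6, 2, 1, 50]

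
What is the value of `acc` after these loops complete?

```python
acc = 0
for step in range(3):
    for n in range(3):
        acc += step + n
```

Sum of all step+n for step,n in 3x3
`acc` takes the values: 0 → 1 → 3 → 4 → 6 → 9 → 11 → 14 → 18

Answer: 18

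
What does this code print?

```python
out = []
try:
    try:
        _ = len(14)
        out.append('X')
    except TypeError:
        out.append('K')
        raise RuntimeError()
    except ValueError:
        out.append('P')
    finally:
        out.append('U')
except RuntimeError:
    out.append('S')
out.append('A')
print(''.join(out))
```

Execution trace: 'K' (inner except TypeError) → 'U' (inner finally) → 'S' (outer except RuntimeError) → 'A' (after the try/except). Output: KUSA

Answer: KUSA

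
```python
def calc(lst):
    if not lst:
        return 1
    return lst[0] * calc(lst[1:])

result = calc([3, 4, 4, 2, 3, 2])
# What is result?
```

Product over [3, 4, 4, 2, 3, 2] = 3 * 4 * 4 * 2 * 3 * 2 = 576

Answer: 576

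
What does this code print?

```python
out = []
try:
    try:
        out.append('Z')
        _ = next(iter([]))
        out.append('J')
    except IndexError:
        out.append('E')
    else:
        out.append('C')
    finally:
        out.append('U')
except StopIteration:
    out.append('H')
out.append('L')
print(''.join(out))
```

Execution trace: 'Z' (try body) → 'U' (finally) → 'H' (outer except StopIteration) → 'L' (after the try/except). Output: ZUHL

Answer: ZUHL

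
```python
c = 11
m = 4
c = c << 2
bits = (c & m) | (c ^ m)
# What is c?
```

Trace:
`c = 11` → c = 11
`m = 4` → m = 4
`c = c << 2` → c = 44
`bits = (c & m) | (c ^ m)` → bits = 44
So c = 44

Answer: 44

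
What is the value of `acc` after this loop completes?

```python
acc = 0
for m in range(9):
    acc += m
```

Sum of 0 to 8 = 36
`acc` takes the values: 0 → 1 → 3 → 6 → 10 → 15 → 21 → 28 → 36

Answer: 36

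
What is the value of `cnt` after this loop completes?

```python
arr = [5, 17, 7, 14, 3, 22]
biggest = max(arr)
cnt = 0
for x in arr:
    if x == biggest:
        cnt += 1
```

Count of max value 22 in [5, 17, 7, 14, 3, 22]
`cnt` takes the values: 0 → 1

Answer: 1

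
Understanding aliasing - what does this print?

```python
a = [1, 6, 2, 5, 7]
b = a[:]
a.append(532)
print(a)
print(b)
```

Key concept: slice [:] creates copy.
Step by step:
`a = [1, 6, 2, 5, 7]` → a = [1, 6, 2, 5, 7]
`b = a[:]` → b = [1, 6, 2, 5, 7]
`a.append(532)` → a = [1, 6, 2, 5, 7, 532]
`print(a)` → prints [1, 6, 2, 5, 7, 532]
`print(b)` → prints [1, 6, 2, 5, 7]

Answer:
[1, 6, 2, 5, 7, 532]
[1, 6, 2, 5, 7]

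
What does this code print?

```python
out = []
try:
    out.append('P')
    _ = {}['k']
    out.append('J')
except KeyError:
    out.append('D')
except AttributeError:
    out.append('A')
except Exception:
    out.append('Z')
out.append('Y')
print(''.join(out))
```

Execution trace: 'P' (try body) → 'D' (except KeyError) → 'Y' (after the try/except). Output: PDY

Answer: PDY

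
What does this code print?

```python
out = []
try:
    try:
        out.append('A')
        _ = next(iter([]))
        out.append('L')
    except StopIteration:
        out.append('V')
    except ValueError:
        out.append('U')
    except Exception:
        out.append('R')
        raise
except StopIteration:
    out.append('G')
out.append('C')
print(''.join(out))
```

Execution trace: 'A' (inner try body) → 'V' (inner except StopIteration) → 'C' (after the try/except). Output: AVC

Answer: AVC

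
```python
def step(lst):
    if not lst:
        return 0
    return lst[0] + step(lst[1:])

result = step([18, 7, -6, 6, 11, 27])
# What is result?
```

18 + 7 + (-6) + 6 + 11 + 27 + 0 = 63

Answer: 63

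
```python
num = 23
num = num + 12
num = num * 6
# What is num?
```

Trace:
`num = 23` → num = 23
`num = num + 12` → num = 35
`num = num * 6` → num = 210
So num = 210

Answer: 210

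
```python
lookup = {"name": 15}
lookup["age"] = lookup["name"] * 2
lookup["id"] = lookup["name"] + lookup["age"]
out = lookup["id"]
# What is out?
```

Trace:
`lookup = {"name": 15}` → lookup = {'name': 15}
`lookup["age"] = lookup["name"] * 2` → lookup = {'name': 15, 'age': 30}
`lookup["id"] = lookup["name"] + lookup["age"]` → lookup = {'name': 15, 'age': 30, 'id': 45}
`out = lookup["id"]` → out = 45
So out = 45

Answer: 45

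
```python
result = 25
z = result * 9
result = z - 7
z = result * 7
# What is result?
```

Trace:
`result = 25` → result = 25
`z = result * 9` → z = 225
`result = z - 7` → result = 218
`z = result * 7` → z = 1526
So result = 218

Answer: 218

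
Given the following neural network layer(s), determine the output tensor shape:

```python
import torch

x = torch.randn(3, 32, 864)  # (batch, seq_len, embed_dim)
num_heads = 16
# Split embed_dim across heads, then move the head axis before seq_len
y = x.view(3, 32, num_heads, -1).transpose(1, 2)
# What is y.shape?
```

Input: (3, 32, 864) -> head_dim = 864 // 16 = 54; after view: (3, 32, 16, 54) -> after transpose(1, 2): (3, 16, 32, 54) -> Output: (3, 16, 32, 54)

Answer: (3, 16, 32, 54)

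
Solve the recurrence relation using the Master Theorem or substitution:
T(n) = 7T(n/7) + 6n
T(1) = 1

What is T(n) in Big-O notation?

By Master Theorem: a=7, b=7, f(n)=6n. Since log_7(7) = 1 and f(n) = Θ(n^1), Case 2 applies. T(n) = O(n log n).

Answer: O(n log n)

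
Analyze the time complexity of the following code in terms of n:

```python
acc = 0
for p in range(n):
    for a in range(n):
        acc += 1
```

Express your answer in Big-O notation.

Each loop level contributes: n × n. Multiplying the contributions gives O(n^2).

Answer: O(n^2)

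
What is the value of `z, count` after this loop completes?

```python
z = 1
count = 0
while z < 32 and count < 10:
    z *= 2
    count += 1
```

Double until >= 32 or 10 iterations
`z, count` takes the values: (1, 0) → (2, 0) → (2, 1) → (4, 1) → (4, 2) → (8, 2) → (8, 3) → (16, 3) → (16, 4) → (32, 4) → (32, 5)

Answer: 32, 5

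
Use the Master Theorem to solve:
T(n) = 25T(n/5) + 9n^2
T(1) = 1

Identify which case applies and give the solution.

a=25, b=5, f(n)=9n^2. log_5(25) = 2. Since c=2 = 2, Case 2 applies: T(n) = Θ(n^log_b(a) · log n) = O(n^2 log n).

Answer: O(n^2 log n) - Case 2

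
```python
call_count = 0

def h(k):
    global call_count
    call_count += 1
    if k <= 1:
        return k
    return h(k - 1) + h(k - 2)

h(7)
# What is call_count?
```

Calls(k) = 1 + Calls(k-1) + Calls(k-2); Calls(0)=Calls(1)=1. For k=7 this gives 41.

Answer: 41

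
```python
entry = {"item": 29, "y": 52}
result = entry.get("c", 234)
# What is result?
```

Trace:
`entry = {"item": 29, "y": 52}` → entry = {'item': 29, 'y': 52}
`result = entry.get("c", 234)` → result = 234
So result = 234

Answer: 234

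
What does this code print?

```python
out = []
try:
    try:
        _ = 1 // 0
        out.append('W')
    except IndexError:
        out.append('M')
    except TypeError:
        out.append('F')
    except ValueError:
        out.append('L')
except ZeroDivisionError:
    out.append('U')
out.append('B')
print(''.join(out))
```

Execution trace: 'U' (outer except ZeroDivisionError) → 'B' (after the try/except). Output: UB

Answer: UB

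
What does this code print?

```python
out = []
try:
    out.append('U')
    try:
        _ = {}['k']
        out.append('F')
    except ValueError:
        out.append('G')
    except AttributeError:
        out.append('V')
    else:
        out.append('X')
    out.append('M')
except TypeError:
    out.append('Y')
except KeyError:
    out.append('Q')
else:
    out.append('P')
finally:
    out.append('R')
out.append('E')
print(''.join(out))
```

Execution trace: 'U' (try body) → 'Q' (except KeyError) → 'R' (finally) → 'E' (after the try/except). Output: UQRE

Answer: UQRE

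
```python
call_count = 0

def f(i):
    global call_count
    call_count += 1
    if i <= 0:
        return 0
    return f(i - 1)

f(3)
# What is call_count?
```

Linear recursion stepping by 1: 4 calls from i=3 down to ≤0.

Answer: 4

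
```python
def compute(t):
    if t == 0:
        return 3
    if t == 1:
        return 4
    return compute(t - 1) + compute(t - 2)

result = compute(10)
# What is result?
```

Build up from base cases: compute(0)=3, compute(1)=4, compute(2)=7, compute(3)=11, compute(4)=18, compute(5)=29, compute(6)=47, ..., compute(10)=322

Answer: 322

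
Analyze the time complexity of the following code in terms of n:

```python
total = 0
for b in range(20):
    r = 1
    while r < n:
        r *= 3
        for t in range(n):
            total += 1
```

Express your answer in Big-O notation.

Each loop level contributes: 1 × log n × n. Multiplying the contributions gives O(n log n).

Answer: O(n log n)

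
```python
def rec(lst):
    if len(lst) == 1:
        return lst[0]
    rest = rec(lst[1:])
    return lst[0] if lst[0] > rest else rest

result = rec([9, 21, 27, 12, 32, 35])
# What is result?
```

Recursive max over [9, 21, 27, 12, 32, 35] = 35

Answer: 35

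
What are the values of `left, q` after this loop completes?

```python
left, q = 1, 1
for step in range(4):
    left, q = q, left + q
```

Fibonacci: after 4 iterations
`left, q` takes the values: (1, 1) → (1, 2) → (2, 3) → (3, 5) → (5, 8)

Answer: 5, 8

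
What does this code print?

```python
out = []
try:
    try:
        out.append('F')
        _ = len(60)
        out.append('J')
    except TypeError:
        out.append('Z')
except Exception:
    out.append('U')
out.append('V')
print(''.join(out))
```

Execution trace: 'F' (inner try body) → 'Z' (inner except TypeError) → 'V' (after the try/except). Output: FZV

Answer: FZV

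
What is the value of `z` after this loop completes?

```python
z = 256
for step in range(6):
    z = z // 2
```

Halve 6 times: 256 // 2^6 = 4
`z` takes the values: 256 → 128 → 64 → 32 → 16 → 8 → 4

Answer: 4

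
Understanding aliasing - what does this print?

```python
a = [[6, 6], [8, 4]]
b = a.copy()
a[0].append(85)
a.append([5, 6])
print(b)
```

Key concept: shallow copy with nested lists.
Step by step:
`a = [[6, 6], [8, 4]]` → a = [[6, 6], [8, 4]]
`b = a.copy()` → b = [[6, 6], [8, 4]]
`a[0].append(85)` → a = [[6, 6, 85], [8, 4]]; b = [[6, 6, 85], [8, 4]]
`a.append([5, 6])` → a = [[6, 6, 85], [8, 4], [5, 6]]
`print(b)` → prints [[6, 6, 85], [8, 4]]

Answer: [[6, 6, 85], [8, 4]]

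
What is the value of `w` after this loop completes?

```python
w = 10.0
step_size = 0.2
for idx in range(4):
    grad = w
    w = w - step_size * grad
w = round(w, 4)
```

Gradient descent: w = 10.0 * (1 - 0.2)^4
`w` takes the values: 10.0 → 8.0 → 6.4 → 5.12 → 4.096

Answer: 4.096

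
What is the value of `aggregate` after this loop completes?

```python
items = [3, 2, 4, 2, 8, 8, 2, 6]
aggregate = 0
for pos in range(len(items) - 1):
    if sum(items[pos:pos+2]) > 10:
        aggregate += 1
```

Count windows with sum > 10
`aggregate` takes the values: 0 → 1

Answer: 1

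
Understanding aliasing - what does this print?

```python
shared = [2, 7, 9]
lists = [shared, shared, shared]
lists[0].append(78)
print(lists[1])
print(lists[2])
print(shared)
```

Key concept: list of same reference.
Step by step:
`shared = [2, 7, 9]` → shared = [2, 7, 9]
`lists = [shared, shared, shared]` → lists = [[2, 7, 9], [2, 7, 9], [2, 7, 9]]
`lists[0].append(78)` → shared = [2, 7, 9, 78]; lists = [[2, 7, 9, 78], [2, 7, 9, 78], [2, 7, 9, 78]]
`print(lists[1])` → prints [2, 7, 9, 78]
`print(lists[2])` → prints [2, 7, 9, 78]
`print(shared)` → prints [2, 7, 9, 78]

Answer:
[2, 7, 9, 78]
[2, 7, 9, 78]
[2, 7, 9, 78]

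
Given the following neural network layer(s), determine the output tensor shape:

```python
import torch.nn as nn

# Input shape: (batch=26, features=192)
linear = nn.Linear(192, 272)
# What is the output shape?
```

Input: (26, 192) -> Output: (26, 272)

Answer: (26, 272)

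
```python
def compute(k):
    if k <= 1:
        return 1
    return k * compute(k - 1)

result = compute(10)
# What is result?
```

compute(10) = 10 * 9 * 8 * 7 * 6 * 5 * 4 * 3 * 2 * 1 = 3628800

Answer: 3628800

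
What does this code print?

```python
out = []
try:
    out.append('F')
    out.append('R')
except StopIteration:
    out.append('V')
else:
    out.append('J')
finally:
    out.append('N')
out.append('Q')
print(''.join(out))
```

Execution trace: 'F' (try body) → 'R' (try body, no exception) → 'J' (else) → 'N' (finally) → 'Q' (after the try/except). Output: FRJNQ

Answer: FRJNQ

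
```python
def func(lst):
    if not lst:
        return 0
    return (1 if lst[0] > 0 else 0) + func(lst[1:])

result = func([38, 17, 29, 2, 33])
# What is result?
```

Count of positive elements in [38, 17, 29, 2, 33] = 5

Answer: 5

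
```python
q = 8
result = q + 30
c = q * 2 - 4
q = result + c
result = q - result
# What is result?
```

Trace:
`q = 8` → q = 8
`result = q + 30` → result = 38
`c = q * 2 - 4` → c = 12
`q = result + c` → q = 50
`result = q - result` → result = 12
So result = 12

Answer: 12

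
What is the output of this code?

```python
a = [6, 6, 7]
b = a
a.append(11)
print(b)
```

Key concept: basic list aliasing.
Step by step:
`a = [6, 6, 7]` → a = [6, 6, 7]
`b = a` → b = [6, 6, 7] (same object as a)
`a.append(11)` → a = [6, 6, 7, 11] (same object as b); b = [6, 6, 7, 11] (same object as a)
`print(b)` → prints [6, 6, 7, 11]

Answer: [6, 6, 7, 11]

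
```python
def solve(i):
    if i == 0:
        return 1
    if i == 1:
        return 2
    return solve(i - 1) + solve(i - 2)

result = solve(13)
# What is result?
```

Build up from base cases: solve(0)=1, solve(1)=2, solve(2)=3, solve(3)=5, solve(4)=8, solve(5)=13, solve(6)=21, ..., solve(13)=610

Answer: 610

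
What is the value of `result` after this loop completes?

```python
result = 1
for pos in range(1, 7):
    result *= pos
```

6! = 720
`result` takes the values: 1 → 2 → 6 → 24 → 120 → 720

Answer: 720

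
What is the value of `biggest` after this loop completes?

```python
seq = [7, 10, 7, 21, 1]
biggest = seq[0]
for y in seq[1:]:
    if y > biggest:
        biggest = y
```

Maximum of [7, 10, 7, 21, 1]
`biggest` takes the values: 7 → 10 → 21

Answer: 21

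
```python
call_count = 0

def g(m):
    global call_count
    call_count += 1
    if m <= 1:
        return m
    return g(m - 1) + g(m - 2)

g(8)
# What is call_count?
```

Calls(m) = 1 + Calls(m-1) + Calls(m-2); Calls(0)=Calls(1)=1. For m=8 this gives 67.

Answer: 67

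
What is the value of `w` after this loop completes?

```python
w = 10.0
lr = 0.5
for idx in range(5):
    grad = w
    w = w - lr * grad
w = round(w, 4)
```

Gradient descent: w = 10.0 * (1 - 0.5)^5
`w` takes the values: 10.0 → 5.0 → 2.5 → 1.25 → 0.625 → 0.3125

Answer: 0.3125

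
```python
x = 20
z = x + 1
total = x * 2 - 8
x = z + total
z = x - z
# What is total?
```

Trace:
`x = 20` → x = 20
`z = x + 1` → z = 21
`total = x * 2 - 8` → total = 32
`x = z + total` → x = 53
`z = x - z` → z = 32
So total = 32

Answer: 32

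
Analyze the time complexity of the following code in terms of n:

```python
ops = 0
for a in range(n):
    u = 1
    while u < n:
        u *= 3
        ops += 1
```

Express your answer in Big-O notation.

Each loop level contributes: n × log n. Multiplying the contributions gives O(n log n).

Answer: O(n log n)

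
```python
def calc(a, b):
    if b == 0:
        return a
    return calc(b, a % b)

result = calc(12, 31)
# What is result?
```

calc(12, 31) -> calc(31, 12) -> calc(12, 7) -> calc(7, 5) -> calc(5, 2) -> calc(2, 1) -> calc(1, 0) -> 1

Answer: 1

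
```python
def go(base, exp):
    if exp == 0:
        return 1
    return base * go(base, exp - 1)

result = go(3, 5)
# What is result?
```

go(3, 5) = 3 * 3 * 3 * 3 * 3 = 243

Answer: 243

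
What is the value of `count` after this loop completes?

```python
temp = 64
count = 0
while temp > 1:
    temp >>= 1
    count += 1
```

Count right shifts until 1
`count` takes the values: 0 → 1 → 2 → 3 → 4 → 5 → 6

Answer: 6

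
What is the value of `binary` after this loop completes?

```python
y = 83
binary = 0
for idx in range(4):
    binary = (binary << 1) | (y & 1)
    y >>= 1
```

Reverse lowest 4 bits of 83
`binary` takes the values: 0 → 1 → 3 → 6 → 12

Answer: 12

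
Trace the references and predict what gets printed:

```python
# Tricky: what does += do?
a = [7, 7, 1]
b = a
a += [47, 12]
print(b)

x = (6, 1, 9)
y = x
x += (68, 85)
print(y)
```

Key concept: += behavior differs for mutable vs immutable.
Step by step:
`a = [7, 7, 1]` → a = [7, 7, 1]
`b = a` → b = [7, 7, 1] (same object as a)
`a += [47, 12]` → a = [7, 7, 1, 47, 12] (same object as b); b = [7, 7, 1, 47, 12] (same object as a)
`print(b)` → prints [7, 7, 1, 47, 12]
`x = (6, 1, 9)` → x = (6, 1, 9)
`y = x` → y = (6, 1, 9)
`x += (68, 85)` → x = (6, 1, 9, 68, 85)
`print(y)` → prints (6, 1, 9)

Answer:
[7, 7, 1, 47, 12]
(6, 1, 9)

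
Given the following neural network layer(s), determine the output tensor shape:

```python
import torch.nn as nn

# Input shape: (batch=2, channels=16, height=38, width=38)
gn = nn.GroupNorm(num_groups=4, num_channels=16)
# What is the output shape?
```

Input: (2, 16, 38, 38) -> Output: (2, 16, 38, 38)

Answer: (2, 16, 38, 38)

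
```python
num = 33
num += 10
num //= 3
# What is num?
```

Trace:
`num = 33` → num = 33
`num += 10` → num = 43
`num //= 3` → num = 14
So num = 14

Answer: 14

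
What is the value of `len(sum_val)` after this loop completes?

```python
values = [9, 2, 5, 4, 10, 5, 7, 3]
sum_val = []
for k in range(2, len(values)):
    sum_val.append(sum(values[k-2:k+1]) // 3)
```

Number of 3-element averages
`sum_val` takes the values: [] → [5] → [5, 3] → [5, 3, 6] → [5, 3, 6, 6] → [5, 3, 6, 6, 7] → [5, 3, 6, 6, 7, 5]
So `len(sum_val)` = 6

Answer: 6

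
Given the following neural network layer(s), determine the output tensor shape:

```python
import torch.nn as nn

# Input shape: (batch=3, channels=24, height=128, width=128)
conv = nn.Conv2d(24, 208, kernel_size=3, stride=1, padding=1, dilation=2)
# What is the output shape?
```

Input: (3, 24, 128, 128) -> Output: (3, 208, 126, 126)

Answer: (3, 208, 126, 126)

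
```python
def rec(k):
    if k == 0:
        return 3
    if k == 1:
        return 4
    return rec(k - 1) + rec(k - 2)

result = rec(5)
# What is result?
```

Build up from base cases: rec(0)=3, rec(1)=4, rec(2)=7, rec(3)=11, rec(4)=18, rec(5)=29

Answer: 29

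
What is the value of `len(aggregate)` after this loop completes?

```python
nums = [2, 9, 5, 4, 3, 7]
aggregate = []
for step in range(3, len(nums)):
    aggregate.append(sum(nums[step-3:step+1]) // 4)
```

Number of 4-element averages
`aggregate` takes the values: [] → [5] → [5, 5] → [5, 5, 4]
So `len(aggregate)` = 3

Answer: 3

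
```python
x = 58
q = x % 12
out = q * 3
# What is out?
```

Trace:
`x = 58` → x = 58
`q = x % 12` → q = 10
`out = q * 3` → out = 30
So out = 30

Answer: 30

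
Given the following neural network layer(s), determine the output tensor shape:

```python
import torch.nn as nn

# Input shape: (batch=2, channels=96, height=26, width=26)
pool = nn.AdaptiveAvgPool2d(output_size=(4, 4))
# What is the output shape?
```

Input: (2, 96, 26, 26) -> Output: (2, 96, 4, 4)

Answer: (2, 96, 4, 4)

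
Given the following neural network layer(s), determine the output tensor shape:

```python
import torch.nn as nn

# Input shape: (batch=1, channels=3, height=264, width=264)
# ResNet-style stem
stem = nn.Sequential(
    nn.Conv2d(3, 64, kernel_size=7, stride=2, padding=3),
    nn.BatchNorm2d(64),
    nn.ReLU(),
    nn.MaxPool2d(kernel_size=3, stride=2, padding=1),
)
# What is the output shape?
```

Input: (1, 3, 264, 264) -> after Conv2d 7x7 stride=2: (1, 64, 132, 132) -> Output: (1, 64, 66, 66)

Answer: (1, 64, 66, 66)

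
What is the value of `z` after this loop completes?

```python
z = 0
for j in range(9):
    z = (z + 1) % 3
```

Increment mod 3, 9 times = 0
`z` takes the values: 0 → 1 → 2 → 0 → 1 → 2 → 0 → 1 → 2 → 0

Answer: 0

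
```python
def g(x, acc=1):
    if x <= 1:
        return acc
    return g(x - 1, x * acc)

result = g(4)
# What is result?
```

Accumulator trace (n, acc): (4, 1) -> (3, 4) -> (2, 12) -> (1, 24) -> return 24

Answer: 24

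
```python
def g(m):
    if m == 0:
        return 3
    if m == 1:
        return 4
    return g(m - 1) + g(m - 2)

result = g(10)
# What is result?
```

Build up from base cases: g(0)=3, g(1)=4, g(2)=7, g(3)=11, g(4)=18, g(5)=29, g(6)=47, ..., g(10)=322

Answer: 322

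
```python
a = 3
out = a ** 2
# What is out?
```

Trace:
`a = 3` → a = 3
`out = a ** 2` → out = 9
So out = 9

Answer: 9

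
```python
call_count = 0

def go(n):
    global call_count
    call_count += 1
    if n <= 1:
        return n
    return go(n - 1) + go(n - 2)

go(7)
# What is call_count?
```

Calls(n) = 1 + Calls(n-1) + Calls(n-2); Calls(0)=Calls(1)=1. For n=7 this gives 41.

Answer: 41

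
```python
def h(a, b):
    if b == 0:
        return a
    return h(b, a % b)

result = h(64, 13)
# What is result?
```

h(64, 13) -> h(13, 12) -> h(12, 1) -> h(1, 0) -> 1

Answer: 1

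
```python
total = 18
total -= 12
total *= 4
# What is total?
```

Trace:
`total = 18` → total = 18
`total -= 12` → total = 6
`total *= 4` → total = 24
So total = 24

Answer: 24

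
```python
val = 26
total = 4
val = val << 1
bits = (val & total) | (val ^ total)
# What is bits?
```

Trace:
`val = 26` → val = 26
`total = 4` → total = 4
`val = val << 1` → val = 52
`bits = (val & total) | (val ^ total)` → bits = 52
So bits = 52

Answer: 52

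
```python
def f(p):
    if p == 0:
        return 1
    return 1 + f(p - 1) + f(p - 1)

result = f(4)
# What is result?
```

f(p) = 1 + 2·f(p-1), f(0)=1. Closed form: (1+1)·2^4 - 1 = 31.

Answer: 31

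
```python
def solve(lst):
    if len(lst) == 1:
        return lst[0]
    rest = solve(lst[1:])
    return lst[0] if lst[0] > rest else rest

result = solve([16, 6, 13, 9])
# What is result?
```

Recursive max over [16, 6, 13, 9] = 16

Answer: 16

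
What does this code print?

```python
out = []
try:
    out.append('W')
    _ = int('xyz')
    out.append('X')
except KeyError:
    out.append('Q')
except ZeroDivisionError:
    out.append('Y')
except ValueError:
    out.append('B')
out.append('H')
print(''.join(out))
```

Execution trace: 'W' (try body) → 'B' (except ValueError) → 'H' (after the try/except). Output: WBH

Answer: WBH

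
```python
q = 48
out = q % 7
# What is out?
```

Trace:
`q = 48` → q = 48
`out = q % 7` → out = 6
So out = 6

Answer: 6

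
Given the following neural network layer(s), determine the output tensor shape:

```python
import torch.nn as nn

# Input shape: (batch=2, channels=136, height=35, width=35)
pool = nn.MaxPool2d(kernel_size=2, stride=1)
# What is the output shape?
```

Input: (2, 136, 35, 35) -> Output: (2, 136, 34, 34)

Answer: (2, 136, 34, 34)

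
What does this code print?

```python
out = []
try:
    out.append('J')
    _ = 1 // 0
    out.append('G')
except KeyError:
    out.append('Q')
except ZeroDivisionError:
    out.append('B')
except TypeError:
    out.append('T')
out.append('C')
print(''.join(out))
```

Execution trace: 'J' (try body) → 'B' (except ZeroDivisionError) → 'C' (after the try/except). Output: JBC

Answer: JBC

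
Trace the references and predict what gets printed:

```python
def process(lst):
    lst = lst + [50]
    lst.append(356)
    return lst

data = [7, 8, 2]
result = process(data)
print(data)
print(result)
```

Key concept: rebinding parameter vs mutation.
Step by step:
`data = [7, 8, 2]` → data = [7, 8, 2]
`result = process(data)` → result = [7, 8, 2, 50, 356]
`print(data)` → prints [7, 8, 2]
`print(result)` → prints [7, 8, 2, 50, 356]

Answer:
[7, 8, 2]
[7, 8, 2, 50, 356]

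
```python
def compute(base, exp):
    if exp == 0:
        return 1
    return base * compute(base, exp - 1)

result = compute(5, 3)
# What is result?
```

compute(5, 3) = 5 * 5 * 5 = 125

Answer: 125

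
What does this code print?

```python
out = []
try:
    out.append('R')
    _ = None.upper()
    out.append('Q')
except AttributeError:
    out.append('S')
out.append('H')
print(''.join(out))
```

Execution trace: 'R' (try body) → 'S' (except AttributeError) → 'H' (after the try/except). Output: RSH

Answer: RSH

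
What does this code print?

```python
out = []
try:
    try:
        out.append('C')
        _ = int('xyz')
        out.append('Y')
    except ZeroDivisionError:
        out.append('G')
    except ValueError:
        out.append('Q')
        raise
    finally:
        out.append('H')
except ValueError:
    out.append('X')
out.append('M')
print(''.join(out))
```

Execution trace: 'C' (inner try body) → 'Q' (inner except ValueError) → 'H' (inner finally) → 'X' (outer except ValueError) → 'M' (after the try/except). Output: CQHXM

Answer: CQHXM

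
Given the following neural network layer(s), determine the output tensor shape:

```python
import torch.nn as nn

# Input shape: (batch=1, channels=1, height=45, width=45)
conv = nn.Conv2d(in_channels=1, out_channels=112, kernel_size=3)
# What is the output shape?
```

Input: (1, 1, 45, 45) -> Output: (1, 112, 43, 43)

Answer: (1, 112, 43, 43)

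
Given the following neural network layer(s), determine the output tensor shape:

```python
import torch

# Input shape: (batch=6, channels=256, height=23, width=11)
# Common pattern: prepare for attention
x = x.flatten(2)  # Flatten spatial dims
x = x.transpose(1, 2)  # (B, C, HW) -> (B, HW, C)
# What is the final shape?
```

Input: (6, 256, 23, 11) -> after flatten(2): (6, 256, 253) -> Output: (6, 253, 256)

Answer: (6, 253, 256)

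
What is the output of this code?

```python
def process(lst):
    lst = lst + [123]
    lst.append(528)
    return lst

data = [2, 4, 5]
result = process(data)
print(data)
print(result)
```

Key concept: rebinding parameter vs mutation.
Step by step:
`data = [2, 4, 5]` → data = [2, 4, 5]
`result = process(data)` → result = [2, 4, 5, 123, 528]
`print(data)` → prints [2, 4, 5]
`print(result)` → prints [2, 4, 5, 123, 528]

Answer:
[2, 4, 5]
[2, 4, 5, 123, 528]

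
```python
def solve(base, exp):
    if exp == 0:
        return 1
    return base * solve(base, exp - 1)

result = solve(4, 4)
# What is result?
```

solve(4, 4) = 4 * 4 * 4 * 4 = 256

Answer: 256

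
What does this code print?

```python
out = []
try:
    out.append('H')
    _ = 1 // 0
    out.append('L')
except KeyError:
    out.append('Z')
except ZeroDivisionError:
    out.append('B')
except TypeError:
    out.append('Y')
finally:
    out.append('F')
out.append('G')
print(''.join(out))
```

Execution trace: 'H' (try body) → 'B' (except ZeroDivisionError) → 'F' (finally) → 'G' (after the try/except). Output: HBFG

Answer: HBFG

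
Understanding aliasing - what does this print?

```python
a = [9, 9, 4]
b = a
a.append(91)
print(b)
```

Key concept: basic list aliasing.
Step by step:
`a = [9, 9, 4]` → a = [9, 9, 4]
`b = a` → b = [9, 9, 4] (same object as a)
`a.append(91)` → a = [9, 9, 4, 91] (same object as b); b = [9, 9, 4, 91] (same object as a)
`print(b)` → prints [9, 9, 4, 91]

Answer: [9, 9, 4, 91]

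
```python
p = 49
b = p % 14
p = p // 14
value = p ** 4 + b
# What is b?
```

Trace:
`p = 49` → p = 49
`b = p % 14` → b = 7
`p = p // 14` → p = 3
`value = p ** 4 + b` → value = 88
So b = 7

Answer: 7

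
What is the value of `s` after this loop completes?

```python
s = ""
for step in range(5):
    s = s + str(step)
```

Concatenate digits 0 to 4
`s` takes the values: "" → "0" → "01" → "012" → "0123" → "01234"

Answer: "01234"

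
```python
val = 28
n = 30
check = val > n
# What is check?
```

Trace:
`val = 28` → val = 28
`n = 30` → n = 30
`check = val > n` → check = False
So check = False

Answer: False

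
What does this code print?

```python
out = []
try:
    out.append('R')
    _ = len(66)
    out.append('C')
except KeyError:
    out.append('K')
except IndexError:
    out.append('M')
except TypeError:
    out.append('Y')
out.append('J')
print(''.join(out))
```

Execution trace: 'R' (try body) → 'Y' (except TypeError) → 'J' (after the try/except). Output: RYJ

Answer: RYJ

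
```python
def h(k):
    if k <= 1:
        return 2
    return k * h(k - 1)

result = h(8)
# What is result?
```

h(8) = 8 * 7 * 6 * 5 * 4 * 3 * 2 * 2 = 80640

Answer: 80640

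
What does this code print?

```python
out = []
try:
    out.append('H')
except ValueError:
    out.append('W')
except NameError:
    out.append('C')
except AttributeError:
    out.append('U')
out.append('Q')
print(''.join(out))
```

Execution trace: 'H' (try body, no exception) → 'Q' (after the try/except). Output: HQ

Answer: HQ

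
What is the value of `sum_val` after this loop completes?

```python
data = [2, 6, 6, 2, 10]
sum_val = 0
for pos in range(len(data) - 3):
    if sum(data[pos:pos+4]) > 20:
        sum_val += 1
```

Count windows with sum > 20
`sum_val` takes the values: 0 → 1

Answer: 1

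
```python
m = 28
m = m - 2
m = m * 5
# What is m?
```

Trace:
`m = 28` → m = 28
`m = m - 2` → m = 26
`m = m * 5` → m = 130
So m = 130

Answer: 130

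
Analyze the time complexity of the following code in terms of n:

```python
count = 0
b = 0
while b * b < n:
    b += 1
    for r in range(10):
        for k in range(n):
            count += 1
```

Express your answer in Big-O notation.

Each loop level contributes: √n × 1 × n. Multiplying the contributions gives O(n√n).

Answer: O(n√n)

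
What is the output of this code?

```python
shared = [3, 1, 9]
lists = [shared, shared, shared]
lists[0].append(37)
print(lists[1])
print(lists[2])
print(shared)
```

Key concept: list of same reference.
Step by step:
`shared = [3, 1, 9]` → shared = [3, 1, 9]
`lists = [shared, shared, shared]` → lists = [[3, 1, 9], [3, 1, 9], [3, 1, 9]]
`lists[0].append(37)` → shared = [3, 1, 9, 37]; lists = [[3, 1, 9, 37], [3, 1, 9, 37], [3, 1, 9, 37]]
`print(lists[1])` → prints [3, 1, 9, 37]
`print(lists[2])` → prints [3, 1, 9, 37]
`print(shared)` → prints [3, 1, 9, 37]

Answer:
[3, 1, 9, 37]
[3, 1, 9, 37]
[3, 1, 9, 37]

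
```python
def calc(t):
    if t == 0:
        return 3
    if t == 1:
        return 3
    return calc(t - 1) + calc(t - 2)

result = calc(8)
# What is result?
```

Build up from base cases: calc(0)=3, calc(1)=3, calc(2)=6, calc(3)=9, calc(4)=15, calc(5)=24, calc(6)=39, ..., calc(8)=102

Answer: 102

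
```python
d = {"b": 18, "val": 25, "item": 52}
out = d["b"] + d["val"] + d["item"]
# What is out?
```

Trace:
`d = {"b": 18, "val": 25, "item": 52}` → d = {'b': 18, 'val': 25, 'item': 52}
`out = d["b"] + d["val"] + d["item"]` → out = 95
So out = 95

Answer: 95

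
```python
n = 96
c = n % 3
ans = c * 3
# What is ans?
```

Trace:
`n = 96` → n = 96
`c = n % 3` → c = 0
`ans = c * 3` → ans = 0
So ans = 0

Answer: 0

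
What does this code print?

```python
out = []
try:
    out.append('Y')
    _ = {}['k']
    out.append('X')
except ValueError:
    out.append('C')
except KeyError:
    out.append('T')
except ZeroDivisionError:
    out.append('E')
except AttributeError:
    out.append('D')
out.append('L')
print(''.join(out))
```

Execution trace: 'Y' (try body) → 'T' (except KeyError) → 'L' (after the try/except). Output: YTL

Answer: YTL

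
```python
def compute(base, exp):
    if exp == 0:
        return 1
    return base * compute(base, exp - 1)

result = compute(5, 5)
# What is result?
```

compute(5, 5) = 5 * 5 * 5 * 5 * 5 = 3125

Answer: 3125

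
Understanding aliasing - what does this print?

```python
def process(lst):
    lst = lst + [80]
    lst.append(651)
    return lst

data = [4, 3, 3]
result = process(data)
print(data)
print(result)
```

Key concept: rebinding parameter vs mutation.
Step by step:
`data = [4, 3, 3]` → data = [4, 3, 3]
`result = process(data)` → result = [4, 3, 3, 80, 651]
`print(data)` → prints [4, 3, 3]
`print(result)` → prints [4, 3, 3, 80, 651]

Answer:
[4, 3, 3]
[4, 3, 3, 80, 651]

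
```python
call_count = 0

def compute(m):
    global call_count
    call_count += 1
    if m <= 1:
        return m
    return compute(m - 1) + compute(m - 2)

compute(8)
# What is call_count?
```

Calls(m) = 1 + Calls(m-1) + Calls(m-2); Calls(0)=Calls(1)=1. For m=8 this gives 67.

Answer: 67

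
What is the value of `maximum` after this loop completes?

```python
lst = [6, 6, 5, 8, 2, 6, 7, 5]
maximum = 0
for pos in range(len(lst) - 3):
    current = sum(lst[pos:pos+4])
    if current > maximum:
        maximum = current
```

Max sum of 4-element window in [6, 6, 5, 8, 2, 6, 7, 5]
`maximum` takes the values: 0 → 25

Answer: 25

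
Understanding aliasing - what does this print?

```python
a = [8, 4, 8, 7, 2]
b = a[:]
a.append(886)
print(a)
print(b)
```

Key concept: slice [:] creates copy.
Step by step:
`a = [8, 4, 8, 7, 2]` → a = [8, 4, 8, 7, 2]
`b = a[:]` → b = [8, 4, 8, 7, 2]
`a.append(886)` → a = [8, 4, 8, 7, 2, 886]
`print(a)` → prints [8, 4, 8, 7, 2, 886]
`print(b)` → prints [8, 4, 8, 7, 2]

Answer:
[8, 4, 8, 7, 2, 886]
[8, 4, 8, 7, 2]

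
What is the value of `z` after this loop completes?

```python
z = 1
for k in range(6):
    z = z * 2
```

Multiply by 2, 6 times: 1 * 2^6 = 64
`z` takes the values: 1 → 2 → 4 → 8 → 16 → 32 → 64

Answer: 64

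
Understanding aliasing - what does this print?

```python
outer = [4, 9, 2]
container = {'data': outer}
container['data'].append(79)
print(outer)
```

Key concept: dict holds reference to list.
Step by step:
`outer = [4, 9, 2]` → outer = [4, 9, 2]
`container = {'data': outer}` → container = {'data': [4, 9, 2]}
`container['data'].append(79)` → outer = [4, 9, 2, 79]; container = {'data': [4, 9, 2, 79]}
`print(outer)` → prints [4, 9, 2, 79]

Answer: [4, 9, 2, 79]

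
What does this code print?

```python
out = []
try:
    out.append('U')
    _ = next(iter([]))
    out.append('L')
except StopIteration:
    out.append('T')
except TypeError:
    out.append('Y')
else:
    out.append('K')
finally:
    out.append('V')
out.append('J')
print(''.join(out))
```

Execution trace: 'U' (try body) → 'T' (except StopIteration) → 'V' (finally) → 'J' (after the try/except). Output: UTVJ

Answer: UTVJ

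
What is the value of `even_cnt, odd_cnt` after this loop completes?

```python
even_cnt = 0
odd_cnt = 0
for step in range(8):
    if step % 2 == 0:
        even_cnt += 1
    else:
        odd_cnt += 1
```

Count evens and odds in range(8)
`even_cnt, odd_cnt` takes the values: (0, 0) → (1, 0) → (1, 1) → (2, 1) → (2, 2) → (3, 2) → (3, 3) → (4, 3) → (4, 4)

Answer: 4, 4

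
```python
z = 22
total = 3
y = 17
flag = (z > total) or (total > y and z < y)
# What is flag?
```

Trace:
`z = 22` → z = 22
`total = 3` → total = 3
`y = 17` → y = 17
`flag = (z > total) or (total > y and z < y)` → flag = True
So flag = True

Answer: True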